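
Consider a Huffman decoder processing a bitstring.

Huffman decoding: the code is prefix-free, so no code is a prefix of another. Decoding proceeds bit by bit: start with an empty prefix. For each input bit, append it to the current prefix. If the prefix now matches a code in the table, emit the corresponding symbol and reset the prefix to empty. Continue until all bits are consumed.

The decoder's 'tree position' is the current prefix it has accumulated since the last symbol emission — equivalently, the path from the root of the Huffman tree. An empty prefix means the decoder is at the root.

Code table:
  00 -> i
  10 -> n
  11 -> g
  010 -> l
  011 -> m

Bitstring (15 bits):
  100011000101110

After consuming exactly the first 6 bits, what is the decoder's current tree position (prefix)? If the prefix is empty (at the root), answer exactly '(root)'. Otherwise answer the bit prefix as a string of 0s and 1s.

Answer: (root)

Derivation:
Bit 0: prefix='1' (no match yet)
Bit 1: prefix='10' -> emit 'n', reset
Bit 2: prefix='0' (no match yet)
Bit 3: prefix='00' -> emit 'i', reset
Bit 4: prefix='1' (no match yet)
Bit 5: prefix='11' -> emit 'g', reset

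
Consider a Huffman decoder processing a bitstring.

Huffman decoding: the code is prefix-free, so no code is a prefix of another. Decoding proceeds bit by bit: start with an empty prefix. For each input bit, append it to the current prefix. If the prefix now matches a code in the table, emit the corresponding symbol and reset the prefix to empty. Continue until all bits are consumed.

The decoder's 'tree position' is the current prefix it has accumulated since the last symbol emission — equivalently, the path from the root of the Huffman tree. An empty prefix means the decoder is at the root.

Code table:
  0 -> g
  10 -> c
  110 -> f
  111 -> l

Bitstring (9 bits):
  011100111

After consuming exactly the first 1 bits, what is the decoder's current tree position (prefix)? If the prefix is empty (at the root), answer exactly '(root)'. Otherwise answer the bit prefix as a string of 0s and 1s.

Answer: (root)

Derivation:
Bit 0: prefix='0' -> emit 'g', reset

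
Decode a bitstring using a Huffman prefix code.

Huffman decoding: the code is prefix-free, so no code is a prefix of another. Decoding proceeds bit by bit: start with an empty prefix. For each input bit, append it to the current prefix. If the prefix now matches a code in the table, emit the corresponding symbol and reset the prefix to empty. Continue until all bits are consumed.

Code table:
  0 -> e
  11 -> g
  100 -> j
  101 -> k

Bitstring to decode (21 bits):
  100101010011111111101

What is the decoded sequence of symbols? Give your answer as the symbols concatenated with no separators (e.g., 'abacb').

Answer: jkejggggk

Derivation:
Bit 0: prefix='1' (no match yet)
Bit 1: prefix='10' (no match yet)
Bit 2: prefix='100' -> emit 'j', reset
Bit 3: prefix='1' (no match yet)
Bit 4: prefix='10' (no match yet)
Bit 5: prefix='101' -> emit 'k', reset
Bit 6: prefix='0' -> emit 'e', reset
Bit 7: prefix='1' (no match yet)
Bit 8: prefix='10' (no match yet)
Bit 9: prefix='100' -> emit 'j', reset
Bit 10: prefix='1' (no match yet)
Bit 11: prefix='11' -> emit 'g', reset
Bit 12: prefix='1' (no match yet)
Bit 13: prefix='11' -> emit 'g', reset
Bit 14: prefix='1' (no match yet)
Bit 15: prefix='11' -> emit 'g', reset
Bit 16: prefix='1' (no match yet)
Bit 17: prefix='11' -> emit 'g', reset
Bit 18: prefix='1' (no match yet)
Bit 19: prefix='10' (no match yet)
Bit 20: prefix='101' -> emit 'k', reset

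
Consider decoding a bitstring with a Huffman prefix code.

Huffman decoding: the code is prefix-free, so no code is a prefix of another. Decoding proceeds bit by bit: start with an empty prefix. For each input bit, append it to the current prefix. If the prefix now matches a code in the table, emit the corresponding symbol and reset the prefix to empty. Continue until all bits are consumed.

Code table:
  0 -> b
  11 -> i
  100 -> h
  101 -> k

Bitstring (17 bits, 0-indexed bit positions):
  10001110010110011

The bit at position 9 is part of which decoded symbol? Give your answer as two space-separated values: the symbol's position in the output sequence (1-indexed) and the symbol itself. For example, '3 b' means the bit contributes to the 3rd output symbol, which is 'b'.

Answer: 5 k

Derivation:
Bit 0: prefix='1' (no match yet)
Bit 1: prefix='10' (no match yet)
Bit 2: prefix='100' -> emit 'h', reset
Bit 3: prefix='0' -> emit 'b', reset
Bit 4: prefix='1' (no match yet)
Bit 5: prefix='11' -> emit 'i', reset
Bit 6: prefix='1' (no match yet)
Bit 7: prefix='10' (no match yet)
Bit 8: prefix='100' -> emit 'h', reset
Bit 9: prefix='1' (no match yet)
Bit 10: prefix='10' (no match yet)
Bit 11: prefix='101' -> emit 'k', reset
Bit 12: prefix='1' (no match yet)
Bit 13: prefix='10' (no match yet)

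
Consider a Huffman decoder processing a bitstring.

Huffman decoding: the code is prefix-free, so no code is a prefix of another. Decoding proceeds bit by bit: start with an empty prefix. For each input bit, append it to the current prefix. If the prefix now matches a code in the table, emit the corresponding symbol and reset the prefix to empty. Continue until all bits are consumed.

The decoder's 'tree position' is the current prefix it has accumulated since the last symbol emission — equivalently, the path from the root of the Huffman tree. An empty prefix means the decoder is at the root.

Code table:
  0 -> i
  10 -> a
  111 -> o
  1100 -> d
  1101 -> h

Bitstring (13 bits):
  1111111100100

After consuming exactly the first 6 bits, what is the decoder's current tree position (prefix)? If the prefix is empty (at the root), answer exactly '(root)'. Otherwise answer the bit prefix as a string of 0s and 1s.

Bit 0: prefix='1' (no match yet)
Bit 1: prefix='11' (no match yet)
Bit 2: prefix='111' -> emit 'o', reset
Bit 3: prefix='1' (no match yet)
Bit 4: prefix='11' (no match yet)
Bit 5: prefix='111' -> emit 'o', reset

Answer: (root)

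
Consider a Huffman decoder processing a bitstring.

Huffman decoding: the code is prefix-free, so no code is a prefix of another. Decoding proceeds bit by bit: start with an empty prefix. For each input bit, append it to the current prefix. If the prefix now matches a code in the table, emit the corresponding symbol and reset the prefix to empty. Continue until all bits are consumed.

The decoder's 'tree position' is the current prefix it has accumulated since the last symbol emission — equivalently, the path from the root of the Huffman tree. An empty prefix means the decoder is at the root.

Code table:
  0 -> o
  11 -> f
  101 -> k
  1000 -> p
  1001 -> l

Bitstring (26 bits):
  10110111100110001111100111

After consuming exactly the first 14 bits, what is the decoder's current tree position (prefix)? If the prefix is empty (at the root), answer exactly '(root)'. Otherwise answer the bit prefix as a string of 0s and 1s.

Bit 0: prefix='1' (no match yet)
Bit 1: prefix='10' (no match yet)
Bit 2: prefix='101' -> emit 'k', reset
Bit 3: prefix='1' (no match yet)
Bit 4: prefix='10' (no match yet)
Bit 5: prefix='101' -> emit 'k', reset
Bit 6: prefix='1' (no match yet)
Bit 7: prefix='11' -> emit 'f', reset
Bit 8: prefix='1' (no match yet)
Bit 9: prefix='10' (no match yet)
Bit 10: prefix='100' (no match yet)
Bit 11: prefix='1001' -> emit 'l', reset
Bit 12: prefix='1' (no match yet)
Bit 13: prefix='10' (no match yet)

Answer: 10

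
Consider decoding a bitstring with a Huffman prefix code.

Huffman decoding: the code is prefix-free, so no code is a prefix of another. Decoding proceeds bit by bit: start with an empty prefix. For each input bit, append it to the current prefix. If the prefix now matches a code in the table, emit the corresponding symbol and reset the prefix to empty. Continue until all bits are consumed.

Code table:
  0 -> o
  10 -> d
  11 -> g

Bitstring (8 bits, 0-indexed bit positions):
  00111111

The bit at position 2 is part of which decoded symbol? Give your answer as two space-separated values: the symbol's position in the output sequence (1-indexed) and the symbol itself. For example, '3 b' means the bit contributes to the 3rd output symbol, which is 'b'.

Answer: 3 g

Derivation:
Bit 0: prefix='0' -> emit 'o', reset
Bit 1: prefix='0' -> emit 'o', reset
Bit 2: prefix='1' (no match yet)
Bit 3: prefix='11' -> emit 'g', reset
Bit 4: prefix='1' (no match yet)
Bit 5: prefix='11' -> emit 'g', reset
Bit 6: prefix='1' (no match yet)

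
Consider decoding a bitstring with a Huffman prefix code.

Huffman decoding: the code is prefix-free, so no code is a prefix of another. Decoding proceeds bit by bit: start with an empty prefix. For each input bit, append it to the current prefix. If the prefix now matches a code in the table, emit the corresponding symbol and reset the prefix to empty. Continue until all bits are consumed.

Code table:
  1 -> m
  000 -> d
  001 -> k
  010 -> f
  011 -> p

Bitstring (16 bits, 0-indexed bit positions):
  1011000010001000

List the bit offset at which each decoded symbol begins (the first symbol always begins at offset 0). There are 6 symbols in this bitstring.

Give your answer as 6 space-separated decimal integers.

Bit 0: prefix='1' -> emit 'm', reset
Bit 1: prefix='0' (no match yet)
Bit 2: prefix='01' (no match yet)
Bit 3: prefix='011' -> emit 'p', reset
Bit 4: prefix='0' (no match yet)
Bit 5: prefix='00' (no match yet)
Bit 6: prefix='000' -> emit 'd', reset
Bit 7: prefix='0' (no match yet)
Bit 8: prefix='01' (no match yet)
Bit 9: prefix='010' -> emit 'f', reset
Bit 10: prefix='0' (no match yet)
Bit 11: prefix='00' (no match yet)
Bit 12: prefix='001' -> emit 'k', reset
Bit 13: prefix='0' (no match yet)
Bit 14: prefix='00' (no match yet)
Bit 15: prefix='000' -> emit 'd', reset

Answer: 0 1 4 7 10 13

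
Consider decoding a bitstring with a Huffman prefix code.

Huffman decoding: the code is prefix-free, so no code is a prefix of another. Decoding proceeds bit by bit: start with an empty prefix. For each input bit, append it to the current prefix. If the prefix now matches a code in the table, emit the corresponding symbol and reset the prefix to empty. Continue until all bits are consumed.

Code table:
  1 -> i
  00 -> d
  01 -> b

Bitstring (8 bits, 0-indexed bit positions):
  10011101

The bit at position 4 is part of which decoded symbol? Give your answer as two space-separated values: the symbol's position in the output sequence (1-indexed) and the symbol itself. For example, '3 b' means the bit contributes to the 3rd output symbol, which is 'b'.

Bit 0: prefix='1' -> emit 'i', reset
Bit 1: prefix='0' (no match yet)
Bit 2: prefix='00' -> emit 'd', reset
Bit 3: prefix='1' -> emit 'i', reset
Bit 4: prefix='1' -> emit 'i', reset
Bit 5: prefix='1' -> emit 'i', reset
Bit 6: prefix='0' (no match yet)
Bit 7: prefix='01' -> emit 'b', reset

Answer: 4 i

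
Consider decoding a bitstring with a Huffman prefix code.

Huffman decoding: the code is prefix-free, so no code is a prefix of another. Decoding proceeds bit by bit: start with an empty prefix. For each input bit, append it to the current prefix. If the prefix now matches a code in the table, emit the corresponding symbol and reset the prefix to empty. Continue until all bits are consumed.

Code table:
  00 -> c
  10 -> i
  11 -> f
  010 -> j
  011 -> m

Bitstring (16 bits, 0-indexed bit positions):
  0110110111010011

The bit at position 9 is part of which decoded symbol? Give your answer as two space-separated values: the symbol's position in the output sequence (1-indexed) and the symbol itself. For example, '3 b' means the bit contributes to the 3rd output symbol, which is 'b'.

Bit 0: prefix='0' (no match yet)
Bit 1: prefix='01' (no match yet)
Bit 2: prefix='011' -> emit 'm', reset
Bit 3: prefix='0' (no match yet)
Bit 4: prefix='01' (no match yet)
Bit 5: prefix='011' -> emit 'm', reset
Bit 6: prefix='0' (no match yet)
Bit 7: prefix='01' (no match yet)
Bit 8: prefix='011' -> emit 'm', reset
Bit 9: prefix='1' (no match yet)
Bit 10: prefix='10' -> emit 'i', reset
Bit 11: prefix='1' (no match yet)
Bit 12: prefix='10' -> emit 'i', reset
Bit 13: prefix='0' (no match yet)

Answer: 4 i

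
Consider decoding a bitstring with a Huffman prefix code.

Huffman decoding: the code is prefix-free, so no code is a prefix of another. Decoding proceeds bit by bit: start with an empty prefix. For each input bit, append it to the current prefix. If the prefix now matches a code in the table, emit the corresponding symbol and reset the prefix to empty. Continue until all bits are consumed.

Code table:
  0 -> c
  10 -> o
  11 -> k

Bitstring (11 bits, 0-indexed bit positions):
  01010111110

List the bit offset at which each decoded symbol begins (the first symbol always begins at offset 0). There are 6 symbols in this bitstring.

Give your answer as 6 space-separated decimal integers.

Bit 0: prefix='0' -> emit 'c', reset
Bit 1: prefix='1' (no match yet)
Bit 2: prefix='10' -> emit 'o', reset
Bit 3: prefix='1' (no match yet)
Bit 4: prefix='10' -> emit 'o', reset
Bit 5: prefix='1' (no match yet)
Bit 6: prefix='11' -> emit 'k', reset
Bit 7: prefix='1' (no match yet)
Bit 8: prefix='11' -> emit 'k', reset
Bit 9: prefix='1' (no match yet)
Bit 10: prefix='10' -> emit 'o', reset

Answer: 0 1 3 5 7 9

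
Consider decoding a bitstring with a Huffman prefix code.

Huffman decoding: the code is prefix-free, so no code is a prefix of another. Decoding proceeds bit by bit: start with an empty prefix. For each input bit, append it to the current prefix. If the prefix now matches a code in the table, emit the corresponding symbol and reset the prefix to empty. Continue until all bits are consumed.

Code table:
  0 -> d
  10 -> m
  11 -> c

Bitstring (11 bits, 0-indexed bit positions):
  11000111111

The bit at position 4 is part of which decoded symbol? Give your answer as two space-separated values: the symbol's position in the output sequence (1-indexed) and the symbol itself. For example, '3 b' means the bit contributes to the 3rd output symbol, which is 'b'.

Bit 0: prefix='1' (no match yet)
Bit 1: prefix='11' -> emit 'c', reset
Bit 2: prefix='0' -> emit 'd', reset
Bit 3: prefix='0' -> emit 'd', reset
Bit 4: prefix='0' -> emit 'd', reset
Bit 5: prefix='1' (no match yet)
Bit 6: prefix='11' -> emit 'c', reset
Bit 7: prefix='1' (no match yet)
Bit 8: prefix='11' -> emit 'c', reset

Answer: 4 d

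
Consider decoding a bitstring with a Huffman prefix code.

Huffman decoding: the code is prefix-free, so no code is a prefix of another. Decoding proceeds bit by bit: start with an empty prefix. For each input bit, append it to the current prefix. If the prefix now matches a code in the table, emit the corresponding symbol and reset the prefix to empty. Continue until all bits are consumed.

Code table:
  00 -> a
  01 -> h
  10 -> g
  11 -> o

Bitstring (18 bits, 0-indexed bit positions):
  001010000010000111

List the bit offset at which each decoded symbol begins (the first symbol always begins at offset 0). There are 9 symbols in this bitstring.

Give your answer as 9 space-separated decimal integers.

Bit 0: prefix='0' (no match yet)
Bit 1: prefix='00' -> emit 'a', reset
Bit 2: prefix='1' (no match yet)
Bit 3: prefix='10' -> emit 'g', reset
Bit 4: prefix='1' (no match yet)
Bit 5: prefix='10' -> emit 'g', reset
Bit 6: prefix='0' (no match yet)
Bit 7: prefix='00' -> emit 'a', reset
Bit 8: prefix='0' (no match yet)
Bit 9: prefix='00' -> emit 'a', reset
Bit 10: prefix='1' (no match yet)
Bit 11: prefix='10' -> emit 'g', reset
Bit 12: prefix='0' (no match yet)
Bit 13: prefix='00' -> emit 'a', reset
Bit 14: prefix='0' (no match yet)
Bit 15: prefix='01' -> emit 'h', reset
Bit 16: prefix='1' (no match yet)
Bit 17: prefix='11' -> emit 'o', reset

Answer: 0 2 4 6 8 10 12 14 16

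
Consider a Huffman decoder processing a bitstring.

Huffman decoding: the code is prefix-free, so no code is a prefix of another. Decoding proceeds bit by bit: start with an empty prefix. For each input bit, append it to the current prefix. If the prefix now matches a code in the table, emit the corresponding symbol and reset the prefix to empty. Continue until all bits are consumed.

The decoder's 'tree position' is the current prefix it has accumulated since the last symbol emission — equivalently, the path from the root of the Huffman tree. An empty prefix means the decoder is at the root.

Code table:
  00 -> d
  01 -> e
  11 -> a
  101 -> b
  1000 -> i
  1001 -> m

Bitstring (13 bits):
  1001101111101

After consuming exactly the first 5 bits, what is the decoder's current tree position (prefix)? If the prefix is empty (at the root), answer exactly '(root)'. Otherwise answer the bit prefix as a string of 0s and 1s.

Answer: 1

Derivation:
Bit 0: prefix='1' (no match yet)
Bit 1: prefix='10' (no match yet)
Bit 2: prefix='100' (no match yet)
Bit 3: prefix='1001' -> emit 'm', reset
Bit 4: prefix='1' (no match yet)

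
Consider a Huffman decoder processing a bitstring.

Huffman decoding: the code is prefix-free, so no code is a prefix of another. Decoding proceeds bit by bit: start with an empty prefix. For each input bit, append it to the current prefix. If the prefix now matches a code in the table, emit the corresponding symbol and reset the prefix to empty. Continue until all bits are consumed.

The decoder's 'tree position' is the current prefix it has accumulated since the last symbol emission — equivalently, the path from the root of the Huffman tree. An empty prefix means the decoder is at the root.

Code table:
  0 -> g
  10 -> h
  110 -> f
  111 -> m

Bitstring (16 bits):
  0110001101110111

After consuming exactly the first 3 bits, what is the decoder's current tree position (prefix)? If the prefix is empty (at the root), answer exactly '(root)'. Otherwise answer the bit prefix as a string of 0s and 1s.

Bit 0: prefix='0' -> emit 'g', reset
Bit 1: prefix='1' (no match yet)
Bit 2: prefix='11' (no match yet)

Answer: 11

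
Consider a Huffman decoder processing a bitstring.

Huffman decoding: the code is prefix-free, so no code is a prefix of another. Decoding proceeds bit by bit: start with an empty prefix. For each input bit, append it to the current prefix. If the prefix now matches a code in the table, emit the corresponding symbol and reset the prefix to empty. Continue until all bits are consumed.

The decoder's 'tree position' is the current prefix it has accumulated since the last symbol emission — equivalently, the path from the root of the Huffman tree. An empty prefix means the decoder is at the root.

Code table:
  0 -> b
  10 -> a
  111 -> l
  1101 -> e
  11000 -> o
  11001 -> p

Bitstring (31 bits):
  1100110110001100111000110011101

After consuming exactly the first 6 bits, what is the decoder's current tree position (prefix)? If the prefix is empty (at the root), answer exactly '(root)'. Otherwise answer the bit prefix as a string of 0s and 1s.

Answer: 1

Derivation:
Bit 0: prefix='1' (no match yet)
Bit 1: prefix='11' (no match yet)
Bit 2: prefix='110' (no match yet)
Bit 3: prefix='1100' (no match yet)
Bit 4: prefix='11001' -> emit 'p', reset
Bit 5: prefix='1' (no match yet)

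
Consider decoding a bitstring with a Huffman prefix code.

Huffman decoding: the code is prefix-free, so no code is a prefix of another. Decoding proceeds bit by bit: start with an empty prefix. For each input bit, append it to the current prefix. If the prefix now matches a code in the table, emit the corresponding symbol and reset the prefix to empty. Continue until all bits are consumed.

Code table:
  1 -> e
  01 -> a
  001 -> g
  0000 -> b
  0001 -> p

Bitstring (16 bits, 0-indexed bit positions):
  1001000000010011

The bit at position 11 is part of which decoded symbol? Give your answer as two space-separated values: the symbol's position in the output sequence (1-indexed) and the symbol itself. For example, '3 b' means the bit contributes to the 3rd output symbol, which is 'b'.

Bit 0: prefix='1' -> emit 'e', reset
Bit 1: prefix='0' (no match yet)
Bit 2: prefix='00' (no match yet)
Bit 3: prefix='001' -> emit 'g', reset
Bit 4: prefix='0' (no match yet)
Bit 5: prefix='00' (no match yet)
Bit 6: prefix='000' (no match yet)
Bit 7: prefix='0000' -> emit 'b', reset
Bit 8: prefix='0' (no match yet)
Bit 9: prefix='00' (no match yet)
Bit 10: prefix='000' (no match yet)
Bit 11: prefix='0001' -> emit 'p', reset
Bit 12: prefix='0' (no match yet)
Bit 13: prefix='00' (no match yet)
Bit 14: prefix='001' -> emit 'g', reset
Bit 15: prefix='1' -> emit 'e', reset

Answer: 4 p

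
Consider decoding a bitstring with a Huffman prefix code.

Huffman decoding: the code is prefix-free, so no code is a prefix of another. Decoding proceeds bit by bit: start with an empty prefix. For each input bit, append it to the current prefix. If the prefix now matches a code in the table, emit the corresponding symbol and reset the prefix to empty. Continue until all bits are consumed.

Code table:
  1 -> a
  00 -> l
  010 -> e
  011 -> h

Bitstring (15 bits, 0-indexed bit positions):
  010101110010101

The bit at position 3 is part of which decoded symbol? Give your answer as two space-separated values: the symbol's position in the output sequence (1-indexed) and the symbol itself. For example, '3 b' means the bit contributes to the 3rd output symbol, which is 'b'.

Answer: 2 a

Derivation:
Bit 0: prefix='0' (no match yet)
Bit 1: prefix='01' (no match yet)
Bit 2: prefix='010' -> emit 'e', reset
Bit 3: prefix='1' -> emit 'a', reset
Bit 4: prefix='0' (no match yet)
Bit 5: prefix='01' (no match yet)
Bit 6: prefix='011' -> emit 'h', reset
Bit 7: prefix='1' -> emit 'a', reset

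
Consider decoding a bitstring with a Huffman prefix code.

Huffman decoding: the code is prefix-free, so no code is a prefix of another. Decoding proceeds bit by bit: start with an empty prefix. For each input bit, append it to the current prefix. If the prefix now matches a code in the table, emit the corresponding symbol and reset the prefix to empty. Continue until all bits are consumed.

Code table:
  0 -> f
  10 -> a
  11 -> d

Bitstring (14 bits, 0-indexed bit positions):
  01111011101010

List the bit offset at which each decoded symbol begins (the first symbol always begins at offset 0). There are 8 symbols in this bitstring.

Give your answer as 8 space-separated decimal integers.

Answer: 0 1 3 5 6 8 10 12

Derivation:
Bit 0: prefix='0' -> emit 'f', reset
Bit 1: prefix='1' (no match yet)
Bit 2: prefix='11' -> emit 'd', reset
Bit 3: prefix='1' (no match yet)
Bit 4: prefix='11' -> emit 'd', reset
Bit 5: prefix='0' -> emit 'f', reset
Bit 6: prefix='1' (no match yet)
Bit 7: prefix='11' -> emit 'd', reset
Bit 8: prefix='1' (no match yet)
Bit 9: prefix='10' -> emit 'a', reset
Bit 10: prefix='1' (no match yet)
Bit 11: prefix='10' -> emit 'a', reset
Bit 12: prefix='1' (no match yet)
Bit 13: prefix='10' -> emit 'a', reset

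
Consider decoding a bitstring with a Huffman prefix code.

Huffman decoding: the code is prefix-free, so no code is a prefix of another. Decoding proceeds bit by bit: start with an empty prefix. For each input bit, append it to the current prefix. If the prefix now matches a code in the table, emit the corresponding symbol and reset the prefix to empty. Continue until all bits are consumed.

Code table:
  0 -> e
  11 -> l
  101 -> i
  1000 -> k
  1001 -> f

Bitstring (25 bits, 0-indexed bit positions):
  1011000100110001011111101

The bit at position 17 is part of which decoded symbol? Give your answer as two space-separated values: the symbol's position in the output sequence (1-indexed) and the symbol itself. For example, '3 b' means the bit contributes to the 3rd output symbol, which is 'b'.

Bit 0: prefix='1' (no match yet)
Bit 1: prefix='10' (no match yet)
Bit 2: prefix='101' -> emit 'i', reset
Bit 3: prefix='1' (no match yet)
Bit 4: prefix='10' (no match yet)
Bit 5: prefix='100' (no match yet)
Bit 6: prefix='1000' -> emit 'k', reset
Bit 7: prefix='1' (no match yet)
Bit 8: prefix='10' (no match yet)
Bit 9: prefix='100' (no match yet)
Bit 10: prefix='1001' -> emit 'f', reset
Bit 11: prefix='1' (no match yet)
Bit 12: prefix='10' (no match yet)
Bit 13: prefix='100' (no match yet)
Bit 14: prefix='1000' -> emit 'k', reset
Bit 15: prefix='1' (no match yet)
Bit 16: prefix='10' (no match yet)
Bit 17: prefix='101' -> emit 'i', reset
Bit 18: prefix='1' (no match yet)
Bit 19: prefix='11' -> emit 'l', reset
Bit 20: prefix='1' (no match yet)
Bit 21: prefix='11' -> emit 'l', reset

Answer: 5 i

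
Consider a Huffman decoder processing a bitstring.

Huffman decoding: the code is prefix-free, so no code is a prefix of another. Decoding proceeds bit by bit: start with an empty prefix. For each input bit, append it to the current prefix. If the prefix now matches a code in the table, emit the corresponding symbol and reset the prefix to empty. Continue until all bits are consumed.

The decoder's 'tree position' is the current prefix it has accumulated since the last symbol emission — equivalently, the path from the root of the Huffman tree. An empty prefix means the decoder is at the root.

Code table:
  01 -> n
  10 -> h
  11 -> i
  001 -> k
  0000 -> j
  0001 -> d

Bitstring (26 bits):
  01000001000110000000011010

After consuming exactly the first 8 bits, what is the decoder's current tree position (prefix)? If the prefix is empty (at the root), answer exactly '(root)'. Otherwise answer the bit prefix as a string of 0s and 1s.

Answer: (root)

Derivation:
Bit 0: prefix='0' (no match yet)
Bit 1: prefix='01' -> emit 'n', reset
Bit 2: prefix='0' (no match yet)
Bit 3: prefix='00' (no match yet)
Bit 4: prefix='000' (no match yet)
Bit 5: prefix='0000' -> emit 'j', reset
Bit 6: prefix='0' (no match yet)
Bit 7: prefix='01' -> emit 'n', reset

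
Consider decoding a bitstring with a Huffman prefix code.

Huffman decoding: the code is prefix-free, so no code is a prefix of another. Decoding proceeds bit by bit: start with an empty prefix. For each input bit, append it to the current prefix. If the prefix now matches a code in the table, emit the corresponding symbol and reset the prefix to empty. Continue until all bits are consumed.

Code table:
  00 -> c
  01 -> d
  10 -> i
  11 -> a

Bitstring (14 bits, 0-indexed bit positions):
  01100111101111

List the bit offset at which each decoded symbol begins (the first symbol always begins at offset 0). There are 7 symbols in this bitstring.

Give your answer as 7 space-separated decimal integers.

Bit 0: prefix='0' (no match yet)
Bit 1: prefix='01' -> emit 'd', reset
Bit 2: prefix='1' (no match yet)
Bit 3: prefix='10' -> emit 'i', reset
Bit 4: prefix='0' (no match yet)
Bit 5: prefix='01' -> emit 'd', reset
Bit 6: prefix='1' (no match yet)
Bit 7: prefix='11' -> emit 'a', reset
Bit 8: prefix='1' (no match yet)
Bit 9: prefix='10' -> emit 'i', reset
Bit 10: prefix='1' (no match yet)
Bit 11: prefix='11' -> emit 'a', reset
Bit 12: prefix='1' (no match yet)
Bit 13: prefix='11' -> emit 'a', reset

Answer: 0 2 4 6 8 10 12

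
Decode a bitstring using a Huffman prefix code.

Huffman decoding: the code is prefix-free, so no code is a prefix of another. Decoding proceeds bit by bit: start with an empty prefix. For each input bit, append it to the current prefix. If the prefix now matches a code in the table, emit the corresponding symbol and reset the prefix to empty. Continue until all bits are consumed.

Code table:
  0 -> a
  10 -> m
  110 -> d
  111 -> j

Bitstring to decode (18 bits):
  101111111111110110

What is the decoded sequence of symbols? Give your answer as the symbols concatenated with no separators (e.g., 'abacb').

Bit 0: prefix='1' (no match yet)
Bit 1: prefix='10' -> emit 'm', reset
Bit 2: prefix='1' (no match yet)
Bit 3: prefix='11' (no match yet)
Bit 4: prefix='111' -> emit 'j', reset
Bit 5: prefix='1' (no match yet)
Bit 6: prefix='11' (no match yet)
Bit 7: prefix='111' -> emit 'j', reset
Bit 8: prefix='1' (no match yet)
Bit 9: prefix='11' (no match yet)
Bit 10: prefix='111' -> emit 'j', reset
Bit 11: prefix='1' (no match yet)
Bit 12: prefix='11' (no match yet)
Bit 13: prefix='111' -> emit 'j', reset
Bit 14: prefix='0' -> emit 'a', reset
Bit 15: prefix='1' (no match yet)
Bit 16: prefix='11' (no match yet)
Bit 17: prefix='110' -> emit 'd', reset

Answer: mjjjjad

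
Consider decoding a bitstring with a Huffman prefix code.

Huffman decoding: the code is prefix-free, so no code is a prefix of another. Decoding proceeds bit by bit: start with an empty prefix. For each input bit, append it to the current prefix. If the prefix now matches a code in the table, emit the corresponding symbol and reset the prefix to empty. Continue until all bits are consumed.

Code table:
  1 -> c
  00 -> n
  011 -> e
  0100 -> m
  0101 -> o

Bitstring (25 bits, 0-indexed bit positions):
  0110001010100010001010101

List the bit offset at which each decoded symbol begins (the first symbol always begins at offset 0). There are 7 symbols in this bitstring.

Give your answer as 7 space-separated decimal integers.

Bit 0: prefix='0' (no match yet)
Bit 1: prefix='01' (no match yet)
Bit 2: prefix='011' -> emit 'e', reset
Bit 3: prefix='0' (no match yet)
Bit 4: prefix='00' -> emit 'n', reset
Bit 5: prefix='0' (no match yet)
Bit 6: prefix='01' (no match yet)
Bit 7: prefix='010' (no match yet)
Bit 8: prefix='0101' -> emit 'o', reset
Bit 9: prefix='0' (no match yet)
Bit 10: prefix='01' (no match yet)
Bit 11: prefix='010' (no match yet)
Bit 12: prefix='0100' -> emit 'm', reset
Bit 13: prefix='0' (no match yet)
Bit 14: prefix='01' (no match yet)
Bit 15: prefix='010' (no match yet)
Bit 16: prefix='0100' -> emit 'm', reset
Bit 17: prefix='0' (no match yet)
Bit 18: prefix='01' (no match yet)
Bit 19: prefix='010' (no match yet)
Bit 20: prefix='0101' -> emit 'o', reset
Bit 21: prefix='0' (no match yet)
Bit 22: prefix='01' (no match yet)
Bit 23: prefix='010' (no match yet)
Bit 24: prefix='0101' -> emit 'o', reset

Answer: 0 3 5 9 13 17 21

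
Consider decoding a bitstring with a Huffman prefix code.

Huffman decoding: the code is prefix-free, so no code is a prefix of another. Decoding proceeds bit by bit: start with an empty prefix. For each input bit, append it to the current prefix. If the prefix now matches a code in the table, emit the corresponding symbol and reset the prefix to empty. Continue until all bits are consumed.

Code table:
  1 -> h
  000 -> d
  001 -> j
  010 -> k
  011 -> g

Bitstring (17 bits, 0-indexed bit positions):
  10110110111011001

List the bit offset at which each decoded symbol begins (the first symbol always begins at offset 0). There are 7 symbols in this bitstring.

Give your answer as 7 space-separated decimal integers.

Answer: 0 1 4 7 10 11 14

Derivation:
Bit 0: prefix='1' -> emit 'h', reset
Bit 1: prefix='0' (no match yet)
Bit 2: prefix='01' (no match yet)
Bit 3: prefix='011' -> emit 'g', reset
Bit 4: prefix='0' (no match yet)
Bit 5: prefix='01' (no match yet)
Bit 6: prefix='011' -> emit 'g', reset
Bit 7: prefix='0' (no match yet)
Bit 8: prefix='01' (no match yet)
Bit 9: prefix='011' -> emit 'g', reset
Bit 10: prefix='1' -> emit 'h', reset
Bit 11: prefix='0' (no match yet)
Bit 12: prefix='01' (no match yet)
Bit 13: prefix='011' -> emit 'g', reset
Bit 14: prefix='0' (no match yet)
Bit 15: prefix='00' (no match yet)
Bit 16: prefix='001' -> emit 'j', reset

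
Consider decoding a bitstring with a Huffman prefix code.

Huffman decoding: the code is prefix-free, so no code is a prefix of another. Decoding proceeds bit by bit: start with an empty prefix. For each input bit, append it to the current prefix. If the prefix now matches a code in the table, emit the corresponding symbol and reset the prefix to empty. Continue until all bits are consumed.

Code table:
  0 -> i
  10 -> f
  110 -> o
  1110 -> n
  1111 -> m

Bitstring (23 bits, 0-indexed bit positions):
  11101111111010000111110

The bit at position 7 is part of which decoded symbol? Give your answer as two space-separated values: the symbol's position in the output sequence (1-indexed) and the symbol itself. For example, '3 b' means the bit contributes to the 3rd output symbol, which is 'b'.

Bit 0: prefix='1' (no match yet)
Bit 1: prefix='11' (no match yet)
Bit 2: prefix='111' (no match yet)
Bit 3: prefix='1110' -> emit 'n', reset
Bit 4: prefix='1' (no match yet)
Bit 5: prefix='11' (no match yet)
Bit 6: prefix='111' (no match yet)
Bit 7: prefix='1111' -> emit 'm', reset
Bit 8: prefix='1' (no match yet)
Bit 9: prefix='11' (no match yet)
Bit 10: prefix='111' (no match yet)
Bit 11: prefix='1110' -> emit 'n', reset

Answer: 2 m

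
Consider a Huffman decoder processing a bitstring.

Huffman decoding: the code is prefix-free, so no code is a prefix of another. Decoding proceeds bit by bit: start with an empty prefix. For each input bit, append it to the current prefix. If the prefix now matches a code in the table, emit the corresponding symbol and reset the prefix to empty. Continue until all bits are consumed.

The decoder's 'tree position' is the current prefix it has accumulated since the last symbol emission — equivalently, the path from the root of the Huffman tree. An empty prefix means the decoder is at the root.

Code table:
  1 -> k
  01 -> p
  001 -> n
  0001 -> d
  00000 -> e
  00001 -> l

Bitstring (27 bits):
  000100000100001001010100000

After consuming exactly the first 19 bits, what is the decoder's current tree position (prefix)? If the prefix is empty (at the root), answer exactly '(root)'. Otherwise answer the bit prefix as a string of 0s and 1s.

Bit 0: prefix='0' (no match yet)
Bit 1: prefix='00' (no match yet)
Bit 2: prefix='000' (no match yet)
Bit 3: prefix='0001' -> emit 'd', reset
Bit 4: prefix='0' (no match yet)
Bit 5: prefix='00' (no match yet)
Bit 6: prefix='000' (no match yet)
Bit 7: prefix='0000' (no match yet)
Bit 8: prefix='00000' -> emit 'e', reset
Bit 9: prefix='1' -> emit 'k', reset
Bit 10: prefix='0' (no match yet)
Bit 11: prefix='00' (no match yet)
Bit 12: prefix='000' (no match yet)
Bit 13: prefix='0000' (no match yet)
Bit 14: prefix='00001' -> emit 'l', reset
Bit 15: prefix='0' (no match yet)
Bit 16: prefix='00' (no match yet)
Bit 17: prefix='001' -> emit 'n', reset
Bit 18: prefix='0' (no match yet)

Answer: 0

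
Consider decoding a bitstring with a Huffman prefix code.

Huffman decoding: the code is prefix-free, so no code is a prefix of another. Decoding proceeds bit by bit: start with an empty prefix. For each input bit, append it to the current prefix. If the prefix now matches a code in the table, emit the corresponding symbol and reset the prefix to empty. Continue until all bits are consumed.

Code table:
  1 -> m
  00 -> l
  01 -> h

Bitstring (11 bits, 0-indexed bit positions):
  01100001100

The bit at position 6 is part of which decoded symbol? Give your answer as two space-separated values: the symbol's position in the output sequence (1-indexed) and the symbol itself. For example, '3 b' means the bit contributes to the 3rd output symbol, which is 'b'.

Answer: 4 l

Derivation:
Bit 0: prefix='0' (no match yet)
Bit 1: prefix='01' -> emit 'h', reset
Bit 2: prefix='1' -> emit 'm', reset
Bit 3: prefix='0' (no match yet)
Bit 4: prefix='00' -> emit 'l', reset
Bit 5: prefix='0' (no match yet)
Bit 6: prefix='00' -> emit 'l', reset
Bit 7: prefix='1' -> emit 'm', reset
Bit 8: prefix='1' -> emit 'm', reset
Bit 9: prefix='0' (no match yet)
Bit 10: prefix='00' -> emit 'l', reset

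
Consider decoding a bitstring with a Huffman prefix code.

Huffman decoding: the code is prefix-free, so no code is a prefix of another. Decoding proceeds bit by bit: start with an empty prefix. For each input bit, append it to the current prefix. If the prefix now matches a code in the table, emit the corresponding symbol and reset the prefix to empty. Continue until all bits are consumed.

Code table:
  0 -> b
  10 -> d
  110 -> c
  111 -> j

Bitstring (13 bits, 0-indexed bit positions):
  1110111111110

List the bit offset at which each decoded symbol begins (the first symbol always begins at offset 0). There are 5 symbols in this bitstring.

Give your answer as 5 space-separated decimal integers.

Answer: 0 3 4 7 10

Derivation:
Bit 0: prefix='1' (no match yet)
Bit 1: prefix='11' (no match yet)
Bit 2: prefix='111' -> emit 'j', reset
Bit 3: prefix='0' -> emit 'b', reset
Bit 4: prefix='1' (no match yet)
Bit 5: prefix='11' (no match yet)
Bit 6: prefix='111' -> emit 'j', reset
Bit 7: prefix='1' (no match yet)
Bit 8: prefix='11' (no match yet)
Bit 9: prefix='111' -> emit 'j', reset
Bit 10: prefix='1' (no match yet)
Bit 11: prefix='11' (no match yet)
Bit 12: prefix='110' -> emit 'c', reset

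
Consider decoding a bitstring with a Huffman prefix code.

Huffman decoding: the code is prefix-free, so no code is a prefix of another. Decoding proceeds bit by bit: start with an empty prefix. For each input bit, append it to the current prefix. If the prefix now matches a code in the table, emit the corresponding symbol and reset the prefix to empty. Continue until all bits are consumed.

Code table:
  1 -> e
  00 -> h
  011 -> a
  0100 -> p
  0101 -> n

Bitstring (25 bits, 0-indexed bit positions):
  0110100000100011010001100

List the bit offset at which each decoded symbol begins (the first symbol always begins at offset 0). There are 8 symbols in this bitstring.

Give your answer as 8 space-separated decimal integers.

Answer: 0 3 7 9 13 16 20 23

Derivation:
Bit 0: prefix='0' (no match yet)
Bit 1: prefix='01' (no match yet)
Bit 2: prefix='011' -> emit 'a', reset
Bit 3: prefix='0' (no match yet)
Bit 4: prefix='01' (no match yet)
Bit 5: prefix='010' (no match yet)
Bit 6: prefix='0100' -> emit 'p', reset
Bit 7: prefix='0' (no match yet)
Bit 8: prefix='00' -> emit 'h', reset
Bit 9: prefix='0' (no match yet)
Bit 10: prefix='01' (no match yet)
Bit 11: prefix='010' (no match yet)
Bit 12: prefix='0100' -> emit 'p', reset
Bit 13: prefix='0' (no match yet)
Bit 14: prefix='01' (no match yet)
Bit 15: prefix='011' -> emit 'a', reset
Bit 16: prefix='0' (no match yet)
Bit 17: prefix='01' (no match yet)
Bit 18: prefix='010' (no match yet)
Bit 19: prefix='0100' -> emit 'p', reset
Bit 20: prefix='0' (no match yet)
Bit 21: prefix='01' (no match yet)
Bit 22: prefix='011' -> emit 'a', reset
Bit 23: prefix='0' (no match yet)
Bit 24: prefix='00' -> emit 'h', reset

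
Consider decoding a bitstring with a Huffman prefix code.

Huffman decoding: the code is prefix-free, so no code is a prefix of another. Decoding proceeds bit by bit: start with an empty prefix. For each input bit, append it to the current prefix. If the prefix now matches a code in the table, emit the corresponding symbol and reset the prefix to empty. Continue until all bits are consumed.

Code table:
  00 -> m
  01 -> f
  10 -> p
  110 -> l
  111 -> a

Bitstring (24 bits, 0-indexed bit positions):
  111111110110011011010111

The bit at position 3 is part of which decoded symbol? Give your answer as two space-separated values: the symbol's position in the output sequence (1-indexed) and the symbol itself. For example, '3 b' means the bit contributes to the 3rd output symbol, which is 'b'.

Bit 0: prefix='1' (no match yet)
Bit 1: prefix='11' (no match yet)
Bit 2: prefix='111' -> emit 'a', reset
Bit 3: prefix='1' (no match yet)
Bit 4: prefix='11' (no match yet)
Bit 5: prefix='111' -> emit 'a', reset
Bit 6: prefix='1' (no match yet)
Bit 7: prefix='11' (no match yet)

Answer: 2 a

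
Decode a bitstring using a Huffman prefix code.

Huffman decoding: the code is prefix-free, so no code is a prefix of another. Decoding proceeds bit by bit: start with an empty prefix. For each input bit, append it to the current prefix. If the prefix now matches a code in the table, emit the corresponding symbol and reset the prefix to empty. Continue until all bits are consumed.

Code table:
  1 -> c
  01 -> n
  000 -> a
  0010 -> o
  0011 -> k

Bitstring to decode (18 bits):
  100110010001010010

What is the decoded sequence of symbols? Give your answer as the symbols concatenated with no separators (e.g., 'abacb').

Bit 0: prefix='1' -> emit 'c', reset
Bit 1: prefix='0' (no match yet)
Bit 2: prefix='00' (no match yet)
Bit 3: prefix='001' (no match yet)
Bit 4: prefix='0011' -> emit 'k', reset
Bit 5: prefix='0' (no match yet)
Bit 6: prefix='00' (no match yet)
Bit 7: prefix='001' (no match yet)
Bit 8: prefix='0010' -> emit 'o', reset
Bit 9: prefix='0' (no match yet)
Bit 10: prefix='00' (no match yet)
Bit 11: prefix='001' (no match yet)
Bit 12: prefix='0010' -> emit 'o', reset
Bit 13: prefix='1' -> emit 'c', reset
Bit 14: prefix='0' (no match yet)
Bit 15: prefix='00' (no match yet)
Bit 16: prefix='001' (no match yet)
Bit 17: prefix='0010' -> emit 'o', reset

Answer: ckooco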